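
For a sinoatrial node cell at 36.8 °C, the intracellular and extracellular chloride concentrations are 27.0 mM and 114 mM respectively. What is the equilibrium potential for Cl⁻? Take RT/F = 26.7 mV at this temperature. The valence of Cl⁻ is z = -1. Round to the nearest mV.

-38 mV

E = (26.7/z) · ln([Cl⁻]_out/[Cl⁻]_in) with z = -1.
For an anion, dividing by z = -1 reverses the sign.
= (26.7/-1) · ln(114/27.0) = -26.70 · ln(4.222)
= -26.70 · (1.4404) = -38.46 mV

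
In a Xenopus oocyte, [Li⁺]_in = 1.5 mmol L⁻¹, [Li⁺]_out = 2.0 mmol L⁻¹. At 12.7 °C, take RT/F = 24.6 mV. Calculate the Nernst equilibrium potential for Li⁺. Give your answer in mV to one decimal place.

7.1 mV

E = (24.6/z) · ln([Li⁺]_out/[Li⁺]_in) with z = +1.
= (24.6/1) · ln(2.0/1.5) = 24.60 · ln(1.333)
= 24.60 · (0.2877) = 7.08 mV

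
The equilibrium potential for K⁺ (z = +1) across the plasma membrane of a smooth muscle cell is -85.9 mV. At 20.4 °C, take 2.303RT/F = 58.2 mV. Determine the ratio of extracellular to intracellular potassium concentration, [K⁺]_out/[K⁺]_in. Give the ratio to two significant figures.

0.033

log₁₀([out]/[in]) = E·z/(58.2) = -85.9 × 1 / 58.2 = -1.4759
[out]/[in] = 10^(-1.4759) = 0.03342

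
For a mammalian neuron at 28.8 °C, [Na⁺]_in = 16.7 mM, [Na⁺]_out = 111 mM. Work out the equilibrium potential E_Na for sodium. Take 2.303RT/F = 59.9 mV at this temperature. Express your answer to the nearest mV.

49 mV

E = (59.9/z) · log₁₀([Na⁺]_out/[Na⁺]_in) with z = +1.
= (59.9/1) · log₁₀(111/16.7) = 59.90 · log₁₀(6.647)
= 59.90 · (0.8226) = 49.27 mV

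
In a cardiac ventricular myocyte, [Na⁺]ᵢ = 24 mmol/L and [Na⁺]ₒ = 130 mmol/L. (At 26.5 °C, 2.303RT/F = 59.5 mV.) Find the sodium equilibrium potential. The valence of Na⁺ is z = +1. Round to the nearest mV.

E = (59.5/z) · log₁₀([Na⁺]_out/[Na⁺]_in) with z = +1.
= (59.5/1) · log₁₀(130/24) = 59.50 · log₁₀(5.417)
= 59.50 · (0.7337) = 43.66 mV

44 mV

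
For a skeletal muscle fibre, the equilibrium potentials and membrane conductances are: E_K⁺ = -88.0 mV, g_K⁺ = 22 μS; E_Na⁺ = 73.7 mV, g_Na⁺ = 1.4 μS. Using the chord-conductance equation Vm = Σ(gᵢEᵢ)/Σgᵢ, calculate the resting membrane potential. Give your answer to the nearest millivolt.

-78 mV

Σ gᵢEᵢ = 22·(-88.0) + 1.4·(73.7) = -1832.82
Σ gᵢ = 22 + 1.4 = 23.4
Vm = -1832.82 / 23.4 = -78.33 mV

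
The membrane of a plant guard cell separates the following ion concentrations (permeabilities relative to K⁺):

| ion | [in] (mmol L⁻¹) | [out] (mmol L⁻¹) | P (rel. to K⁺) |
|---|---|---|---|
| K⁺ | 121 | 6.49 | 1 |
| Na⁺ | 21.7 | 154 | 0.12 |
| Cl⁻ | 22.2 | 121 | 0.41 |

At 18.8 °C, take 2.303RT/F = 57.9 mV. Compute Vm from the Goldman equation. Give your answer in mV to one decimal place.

-40.9 mV

Vm = 57.9 · log₁₀[(Σ P·[cation]ₒ + Σ P·[anion]ᵢ) / (Σ P·[cation]ᵢ + Σ P·[anion]ₒ)]
Numerator = 1×6.49 + 0.12×154 + 0.41×22.2 = 34.07
Denominator = 1×121 + 0.12×21.7 + 0.41×121 = 173.2
Vm = 57.9 · log₁₀(0.1967) = 57.9 × (-0.7062) = -40.89 mV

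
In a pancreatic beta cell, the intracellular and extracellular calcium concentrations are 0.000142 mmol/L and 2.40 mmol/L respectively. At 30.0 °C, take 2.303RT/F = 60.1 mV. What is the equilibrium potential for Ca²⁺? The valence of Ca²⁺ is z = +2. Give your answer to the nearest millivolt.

E = (60.1/z) · log₁₀([Ca²⁺]_out/[Ca²⁺]_in) with z = +2.
= (60.1/2) · log₁₀(2.40/0.000142) = 30.05 · log₁₀(1.69e+04)
= 30.05 · (4.2279) = 127.05 mV

127 mV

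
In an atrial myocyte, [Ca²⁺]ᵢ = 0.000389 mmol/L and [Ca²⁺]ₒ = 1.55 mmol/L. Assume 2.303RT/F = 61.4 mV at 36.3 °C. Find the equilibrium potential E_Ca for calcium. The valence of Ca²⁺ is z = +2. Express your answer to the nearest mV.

111 mV

E = (61.4/z) · log₁₀([Ca²⁺]_out/[Ca²⁺]_in) with z = +2.
= (61.4/2) · log₁₀(1.55/0.000389) = 30.70 · log₁₀(3985)
= 30.70 · (3.6004) = 110.53 mV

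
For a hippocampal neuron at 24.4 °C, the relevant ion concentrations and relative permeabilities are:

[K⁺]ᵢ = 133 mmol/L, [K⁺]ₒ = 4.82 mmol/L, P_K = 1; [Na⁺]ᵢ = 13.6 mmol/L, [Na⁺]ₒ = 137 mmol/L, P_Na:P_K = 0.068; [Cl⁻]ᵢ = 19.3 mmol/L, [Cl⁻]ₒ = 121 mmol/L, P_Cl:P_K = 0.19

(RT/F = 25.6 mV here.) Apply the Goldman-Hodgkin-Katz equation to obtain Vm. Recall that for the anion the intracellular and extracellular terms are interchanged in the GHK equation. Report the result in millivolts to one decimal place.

-55.7 mV

Vm = 25.6 · ln[(Σ P·[cation]ₒ + Σ P·[anion]ᵢ) / (Σ P·[cation]ᵢ + Σ P·[anion]ₒ)]
Numerator = 1×4.82 + 0.068×137 + 0.19×19.3 = 17.8
Denominator = 1×133 + 0.068×13.6 + 0.19×121 = 156.9
Vm = 25.6 · ln(0.11346) = 25.6 × (-2.1763) = -55.71 mV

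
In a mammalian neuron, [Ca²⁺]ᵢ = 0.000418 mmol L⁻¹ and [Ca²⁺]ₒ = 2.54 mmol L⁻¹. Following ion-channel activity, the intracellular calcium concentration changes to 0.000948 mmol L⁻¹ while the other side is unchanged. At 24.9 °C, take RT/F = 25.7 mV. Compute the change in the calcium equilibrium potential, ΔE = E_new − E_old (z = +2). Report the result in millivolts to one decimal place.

E_old = (25.7/2)·ln(2.54/0.000418) = 111.95 mV
E_new = (25.7/2)·ln(2.54/0.000948) = 101.43 mV
ΔE = 101.43 − (111.95) = -10.52 mV

-10.5 mV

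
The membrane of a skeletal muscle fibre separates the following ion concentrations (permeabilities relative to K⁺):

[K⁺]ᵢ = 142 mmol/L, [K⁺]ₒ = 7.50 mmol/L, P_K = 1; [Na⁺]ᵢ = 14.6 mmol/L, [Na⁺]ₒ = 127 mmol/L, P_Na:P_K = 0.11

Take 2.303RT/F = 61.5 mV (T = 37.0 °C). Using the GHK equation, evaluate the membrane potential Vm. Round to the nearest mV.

Vm = 61.5 · log₁₀[(Σ P·[cation]ₒ + Σ P·[anion]ᵢ) / (Σ P·[cation]ᵢ + Σ P·[anion]ₒ)]
Numerator = 1×7.50 + 0.11×127 = 21.47
Denominator = 1×142 + 0.11×14.6 = 143.6
Vm = 61.5 · log₁₀(0.14951) = 61.5 × (-0.8253) = -50.76 mV

-51 mV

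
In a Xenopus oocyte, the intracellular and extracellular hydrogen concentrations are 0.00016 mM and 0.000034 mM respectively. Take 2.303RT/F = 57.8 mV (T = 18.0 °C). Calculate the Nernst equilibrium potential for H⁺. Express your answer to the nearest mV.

-39 mV

E = (57.8/z) · log₁₀([H⁺]_out/[H⁺]_in) with z = +1.
= (57.8/1) · log₁₀(0.000034/0.00016) = 57.80 · log₁₀(0.2125)
= 57.80 · (-0.6726) = -38.88 mV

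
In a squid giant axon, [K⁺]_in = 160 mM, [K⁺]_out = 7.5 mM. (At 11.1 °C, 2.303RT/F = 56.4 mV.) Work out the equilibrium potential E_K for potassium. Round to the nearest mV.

-75 mV

E = (56.4/z) · log₁₀([K⁺]_out/[K⁺]_in) with z = +1.
= (56.4/1) · log₁₀(7.5/160) = 56.40 · log₁₀(0.04688)
= 56.40 · (-1.3291) = -74.96 mV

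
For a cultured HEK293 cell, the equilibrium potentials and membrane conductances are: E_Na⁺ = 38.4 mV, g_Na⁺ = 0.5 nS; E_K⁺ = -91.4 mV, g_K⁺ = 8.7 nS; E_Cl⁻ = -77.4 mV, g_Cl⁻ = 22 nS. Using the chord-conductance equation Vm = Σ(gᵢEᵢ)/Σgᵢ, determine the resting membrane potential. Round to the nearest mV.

-79 mV

Σ gᵢEᵢ = 0.5·(38.4) + 8.7·(-91.4) + 22·(-77.4) = -2478.78
Σ gᵢ = 0.5 + 8.7 + 22 = 31.2
Vm = -2478.78 / 31.2 = -79.45 mV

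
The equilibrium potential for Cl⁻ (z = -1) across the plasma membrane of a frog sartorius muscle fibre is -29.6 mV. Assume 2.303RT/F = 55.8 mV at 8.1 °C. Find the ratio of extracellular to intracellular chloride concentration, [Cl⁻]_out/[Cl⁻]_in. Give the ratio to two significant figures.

3.4

log₁₀([out]/[in]) = E·z/(55.8) = -29.6 × -1 / 55.8 = 0.5305
[out]/[in] = 10^(0.5305) = 3.392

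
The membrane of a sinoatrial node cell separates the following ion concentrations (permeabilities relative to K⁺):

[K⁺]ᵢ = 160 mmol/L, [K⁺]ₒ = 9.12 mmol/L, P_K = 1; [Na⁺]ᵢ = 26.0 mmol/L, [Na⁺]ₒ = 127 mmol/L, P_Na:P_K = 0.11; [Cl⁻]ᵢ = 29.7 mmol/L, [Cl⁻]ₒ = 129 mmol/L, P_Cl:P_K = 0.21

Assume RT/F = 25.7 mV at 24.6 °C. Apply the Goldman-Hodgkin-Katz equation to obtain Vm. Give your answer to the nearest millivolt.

-48 mV

Vm = 25.7 · ln[(Σ P·[cation]ₒ + Σ P·[anion]ᵢ) / (Σ P·[cation]ᵢ + Σ P·[anion]ₒ)]
Numerator = 1×9.12 + 0.11×127 + 0.21×29.7 = 29.33
Denominator = 1×160 + 0.11×26.0 + 0.21×129 = 190
Vm = 25.7 · ln(0.15439) = 25.7 × (-1.8683) = -48.01 mV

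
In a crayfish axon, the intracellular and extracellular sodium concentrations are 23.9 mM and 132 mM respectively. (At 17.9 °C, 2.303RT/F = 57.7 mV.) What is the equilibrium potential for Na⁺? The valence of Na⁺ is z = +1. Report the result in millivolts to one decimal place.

42.8 mV

E = (57.7/z) · log₁₀([Na⁺]_out/[Na⁺]_in) with z = +1.
= (57.7/1) · log₁₀(132/23.9) = 57.70 · log₁₀(5.523)
= 57.70 · (0.7422) = 42.82 mV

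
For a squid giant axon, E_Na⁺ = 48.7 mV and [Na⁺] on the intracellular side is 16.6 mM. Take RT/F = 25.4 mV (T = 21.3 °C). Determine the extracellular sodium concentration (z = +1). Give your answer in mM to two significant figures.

110 mM

Nernst: E = (25.4/1) · ln([out]/[in]), so ln([out]/[in]) = 48.7 × 1 / 25.4 = 1.9173.
[out]/[in] = e^(1.9173) = 6.803.
[out] = 6.803 × 16.6 = 112.9 mM.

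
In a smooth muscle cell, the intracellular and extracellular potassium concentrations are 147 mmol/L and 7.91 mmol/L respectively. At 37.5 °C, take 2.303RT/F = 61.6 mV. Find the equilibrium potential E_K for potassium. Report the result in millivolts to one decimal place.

E = (61.6/z) · log₁₀([K⁺]_out/[K⁺]_in) with z = +1.
= (61.6/1) · log₁₀(7.91/147) = 61.60 · log₁₀(0.05381)
= 61.60 · (-1.2691) = -78.18 mV

-78.2 mV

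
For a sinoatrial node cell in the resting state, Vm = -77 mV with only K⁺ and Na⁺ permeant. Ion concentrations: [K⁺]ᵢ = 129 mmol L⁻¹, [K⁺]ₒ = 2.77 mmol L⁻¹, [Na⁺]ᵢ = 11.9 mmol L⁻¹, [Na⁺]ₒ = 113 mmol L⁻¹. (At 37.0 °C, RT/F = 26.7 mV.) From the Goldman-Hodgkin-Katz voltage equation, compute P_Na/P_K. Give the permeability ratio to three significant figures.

Let α = P_Na/P_K. GHK: Vm = 26.7·ln[(Kₒ + α·Naₒ)/(Kᵢ + α·Naᵢ)].
e^(Vm/26.7) = e^(-77.0/26.7) = 0.055917
So 0.055917·(Kᵢ + α·Naᵢ) = Kₒ + α·Naₒ → α = (0.055917·129.0 − 2.77) / (113.0 − 0.055917·11.9)
α = (7.213 − 2.77) / (113.0 − 0.6654) = 4.443/112.3 = 0.03955

0.0396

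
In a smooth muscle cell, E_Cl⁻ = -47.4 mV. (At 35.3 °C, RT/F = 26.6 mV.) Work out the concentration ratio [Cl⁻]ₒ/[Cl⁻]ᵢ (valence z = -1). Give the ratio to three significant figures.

5.94

ln([out]/[in]) = E·z/(26.6) = -47.4 × -1 / 26.6 = 1.7820
[out]/[in] = e^(1.7820) = 5.941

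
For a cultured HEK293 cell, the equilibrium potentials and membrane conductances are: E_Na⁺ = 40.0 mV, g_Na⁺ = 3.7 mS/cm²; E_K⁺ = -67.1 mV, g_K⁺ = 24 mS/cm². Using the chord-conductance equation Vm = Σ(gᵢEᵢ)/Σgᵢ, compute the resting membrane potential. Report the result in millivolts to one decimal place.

Σ gᵢEᵢ = 3.7·(40.0) + 24·(-67.1) = -1462.40
Σ gᵢ = 3.7 + 24 = 27.7
Vm = -1462.40 / 27.7 = -52.79 mV

-52.8 mV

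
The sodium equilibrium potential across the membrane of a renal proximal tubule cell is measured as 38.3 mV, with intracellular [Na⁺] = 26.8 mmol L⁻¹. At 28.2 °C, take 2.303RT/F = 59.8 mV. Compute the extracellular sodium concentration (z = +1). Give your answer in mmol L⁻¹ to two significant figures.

Nernst: E = (59.8/1) · log₁₀([out]/[in]), so log₁₀([out]/[in]) = 38.3 × 1 / 59.8 = 0.6405.
[out]/[in] = 10^(0.6405) = 4.37.
[out] = 4.37 × 26.8 = 117.1 mmol L⁻¹.

120 mmol L⁻¹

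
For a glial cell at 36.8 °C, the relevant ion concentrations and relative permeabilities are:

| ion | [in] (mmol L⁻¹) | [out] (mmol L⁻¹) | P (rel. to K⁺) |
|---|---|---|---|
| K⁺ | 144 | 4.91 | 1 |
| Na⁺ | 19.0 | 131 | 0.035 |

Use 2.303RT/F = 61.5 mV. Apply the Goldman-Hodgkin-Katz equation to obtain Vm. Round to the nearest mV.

Vm = 61.5 · log₁₀[(Σ P·[cation]ₒ + Σ P·[anion]ᵢ) / (Σ P·[cation]ᵢ + Σ P·[anion]ₒ)]
Numerator = 1×4.91 + 0.035×131 = 9.495
Denominator = 1×144 + 0.035×19.0 = 144.7
Vm = 61.5 · log₁₀(0.065634) = 61.5 × (-1.1829) = -72.75 mV

-73 mV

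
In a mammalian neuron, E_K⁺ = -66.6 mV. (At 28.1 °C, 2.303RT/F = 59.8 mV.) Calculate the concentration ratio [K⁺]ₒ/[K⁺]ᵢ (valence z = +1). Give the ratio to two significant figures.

0.077

log₁₀([out]/[in]) = E·z/(59.8) = -66.6 × 1 / 59.8 = -1.1137
[out]/[in] = 10^(-1.1137) = 0.07696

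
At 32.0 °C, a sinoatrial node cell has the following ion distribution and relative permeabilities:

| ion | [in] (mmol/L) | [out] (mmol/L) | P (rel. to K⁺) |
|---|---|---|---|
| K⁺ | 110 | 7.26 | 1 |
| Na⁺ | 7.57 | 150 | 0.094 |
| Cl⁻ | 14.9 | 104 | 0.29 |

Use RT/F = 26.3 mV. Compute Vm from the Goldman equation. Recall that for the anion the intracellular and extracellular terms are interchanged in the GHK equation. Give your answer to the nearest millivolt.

-45 mV

Vm = 26.3 · ln[(Σ P·[cation]ₒ + Σ P·[anion]ᵢ) / (Σ P·[cation]ᵢ + Σ P·[anion]ₒ)]
Numerator = 1×7.26 + 0.094×150 + 0.29×14.9 = 25.68
Denominator = 1×110 + 0.094×7.57 + 0.29×104 = 140.9
Vm = 26.3 · ln(0.1823) = 26.3 × (-1.7021) = -44.77 mV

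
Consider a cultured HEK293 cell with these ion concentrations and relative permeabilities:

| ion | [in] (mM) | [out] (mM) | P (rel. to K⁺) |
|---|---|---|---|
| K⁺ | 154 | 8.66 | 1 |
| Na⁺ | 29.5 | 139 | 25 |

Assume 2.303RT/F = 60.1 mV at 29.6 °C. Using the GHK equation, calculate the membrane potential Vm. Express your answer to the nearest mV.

Vm = 60.1 · log₁₀[(Σ P·[cation]ₒ + Σ P·[anion]ᵢ) / (Σ P·[cation]ᵢ + Σ P·[anion]ₒ)]
Numerator = 1×8.66 + 25×139 = 3484
Denominator = 1×154 + 25×29.5 = 891.5
Vm = 60.1 · log₁₀(3.9076) = 60.1 × (0.5919) = 35.57 mV

36 mV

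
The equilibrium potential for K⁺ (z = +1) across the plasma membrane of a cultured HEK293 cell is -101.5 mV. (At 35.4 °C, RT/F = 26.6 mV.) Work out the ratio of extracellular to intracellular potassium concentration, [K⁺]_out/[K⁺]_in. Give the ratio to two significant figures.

0.022

ln([out]/[in]) = E·z/(26.6) = -101.5 × 1 / 26.6 = -3.8158
[out]/[in] = e^(-3.8158) = 0.02202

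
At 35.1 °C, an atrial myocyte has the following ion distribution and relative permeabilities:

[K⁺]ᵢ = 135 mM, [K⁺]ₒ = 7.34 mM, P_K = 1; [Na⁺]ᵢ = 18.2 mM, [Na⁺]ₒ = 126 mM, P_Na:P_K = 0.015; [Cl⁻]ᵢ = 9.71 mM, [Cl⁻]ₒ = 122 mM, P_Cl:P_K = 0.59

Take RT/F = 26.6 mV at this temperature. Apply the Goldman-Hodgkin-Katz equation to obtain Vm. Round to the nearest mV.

Vm = 26.6 · ln[(Σ P·[cation]ₒ + Σ P·[anion]ᵢ) / (Σ P·[cation]ᵢ + Σ P·[anion]ₒ)]
Numerator = 1×7.34 + 0.015×126 + 0.59×9.71 = 14.96
Denominator = 1×135 + 0.015×18.2 + 0.59×122 = 207.3
Vm = 26.6 · ln(0.072177) = 26.6 × (-2.6286) = -69.92 mV

-70 mV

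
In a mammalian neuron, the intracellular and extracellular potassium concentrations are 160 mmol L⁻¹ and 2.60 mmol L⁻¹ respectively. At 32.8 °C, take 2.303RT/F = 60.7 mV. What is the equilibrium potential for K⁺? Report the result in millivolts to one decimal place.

-108.6 mV

E = (60.7/z) · log₁₀([K⁺]_out/[K⁺]_in) with z = +1.
= (60.7/1) · log₁₀(2.60/160) = 60.70 · log₁₀(0.01625)
= 60.70 · (-1.7891) = -108.60 mV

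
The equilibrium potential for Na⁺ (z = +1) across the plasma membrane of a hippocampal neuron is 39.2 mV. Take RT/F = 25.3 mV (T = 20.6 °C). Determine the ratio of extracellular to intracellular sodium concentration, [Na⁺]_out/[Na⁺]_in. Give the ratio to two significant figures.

ln([out]/[in]) = E·z/(25.3) = 39.2 × 1 / 25.3 = 1.5494
[out]/[in] = e^(1.5494) = 4.709

4.7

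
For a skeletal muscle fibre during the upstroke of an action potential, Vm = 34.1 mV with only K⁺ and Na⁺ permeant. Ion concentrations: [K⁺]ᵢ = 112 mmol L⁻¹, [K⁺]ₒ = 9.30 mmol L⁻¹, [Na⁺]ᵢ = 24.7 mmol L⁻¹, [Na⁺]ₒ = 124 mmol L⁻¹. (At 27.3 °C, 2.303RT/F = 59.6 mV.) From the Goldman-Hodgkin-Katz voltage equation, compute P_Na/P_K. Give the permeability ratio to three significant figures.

Let α = P_Na/P_K. GHK: Vm = 59.6·log₁₀[(Kₒ + α·Naₒ)/(Kᵢ + α·Naᵢ)].
10^(Vm/59.6) = 10^(34.1/59.6) = 3.7338
So 3.7338·(Kᵢ + α·Naᵢ) = Kₒ + α·Naₒ → α = (3.7338·112.0 − 9.3) / (124.0 − 3.7338·24.7)
α = (418.2 − 9.3) / (124.0 − 92.22) = 408.9/31.78 = 12.87

12.9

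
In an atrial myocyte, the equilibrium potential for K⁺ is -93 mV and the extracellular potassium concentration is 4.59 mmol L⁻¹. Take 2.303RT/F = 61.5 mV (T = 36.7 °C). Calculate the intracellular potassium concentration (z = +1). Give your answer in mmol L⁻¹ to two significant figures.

Nernst: E = (61.5/1) · log₁₀([out]/[in]), so log₁₀([out]/[in]) = -93.0 × 1 / 61.5 = -1.5122.
[out]/[in] = 10^(-1.5122) = 0.03075.
[in] = 4.59 / 0.03075 = 149.3 mmol L⁻¹.

150 mmol L⁻¹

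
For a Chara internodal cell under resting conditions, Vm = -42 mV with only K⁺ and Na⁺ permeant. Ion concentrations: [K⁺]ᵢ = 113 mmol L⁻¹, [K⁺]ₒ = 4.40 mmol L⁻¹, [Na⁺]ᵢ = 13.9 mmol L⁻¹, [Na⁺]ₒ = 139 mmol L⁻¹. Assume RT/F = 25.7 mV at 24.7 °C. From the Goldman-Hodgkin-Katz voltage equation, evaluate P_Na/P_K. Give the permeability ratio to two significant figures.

Let α = P_Na/P_K. GHK: Vm = 25.7·ln[(Kₒ + α·Naₒ)/(Kᵢ + α·Naᵢ)].
e^(Vm/25.7) = e^(-42.0/25.7) = 0.1951
So 0.1951·(Kᵢ + α·Naᵢ) = Kₒ + α·Naₒ → α = (0.1951·113.0 − 4.4) / (139.0 − 0.1951·13.9)
α = (22.05 − 4.4) / (139.0 − 2.712) = 17.65/136.3 = 0.1295

0.13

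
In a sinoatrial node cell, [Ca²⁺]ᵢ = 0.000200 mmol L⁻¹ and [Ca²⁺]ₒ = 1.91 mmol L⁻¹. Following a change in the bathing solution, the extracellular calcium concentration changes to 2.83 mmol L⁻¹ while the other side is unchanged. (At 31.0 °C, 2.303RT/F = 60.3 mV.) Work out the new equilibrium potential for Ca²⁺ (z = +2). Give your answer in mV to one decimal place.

After the shift: [Ca²⁺]_out = 2.83, [Ca²⁺]_in = 0.000200 mmol L⁻¹.
E_new = (60.3/2)·log₁₀(2.83/0.000200) = 30.15 · (4.1508) = 125.15 mV

125.1 mV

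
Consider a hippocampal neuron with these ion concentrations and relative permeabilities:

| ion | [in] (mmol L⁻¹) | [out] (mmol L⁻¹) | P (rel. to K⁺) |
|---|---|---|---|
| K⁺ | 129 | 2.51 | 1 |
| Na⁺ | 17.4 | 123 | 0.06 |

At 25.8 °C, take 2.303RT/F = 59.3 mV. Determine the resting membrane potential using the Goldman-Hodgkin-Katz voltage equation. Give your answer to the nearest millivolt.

Vm = 59.3 · log₁₀[(Σ P·[cation]ₒ + Σ P·[anion]ᵢ) / (Σ P·[cation]ᵢ + Σ P·[anion]ₒ)]
Numerator = 1×2.51 + 0.06×123 = 9.89
Denominator = 1×129 + 0.06×17.4 = 130
Vm = 59.3 · log₁₀(0.076051) = 59.3 × (-1.1189) = -66.35 mV

-66 mV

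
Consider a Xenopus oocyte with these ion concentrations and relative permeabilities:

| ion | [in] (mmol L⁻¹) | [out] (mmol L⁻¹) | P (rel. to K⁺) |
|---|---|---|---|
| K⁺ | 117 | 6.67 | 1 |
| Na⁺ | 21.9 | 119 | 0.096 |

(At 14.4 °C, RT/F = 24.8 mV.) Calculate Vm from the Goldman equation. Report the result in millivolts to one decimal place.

-46.7 mV

Vm = 24.8 · ln[(Σ P·[cation]ₒ + Σ P·[anion]ᵢ) / (Σ P·[cation]ᵢ + Σ P·[anion]ₒ)]
Numerator = 1×6.67 + 0.096×119 = 18.09
Denominator = 1×117 + 0.096×21.9 = 119.1
Vm = 24.8 · ln(0.15192) = 24.8 × (-1.8844) = -46.73 mV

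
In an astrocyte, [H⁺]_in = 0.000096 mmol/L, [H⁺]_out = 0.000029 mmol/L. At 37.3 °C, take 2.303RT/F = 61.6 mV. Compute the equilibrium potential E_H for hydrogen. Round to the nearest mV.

-32 mV

E = (61.6/z) · log₁₀([H⁺]_out/[H⁺]_in) with z = +1.
= (61.6/1) · log₁₀(0.000029/0.000096) = 61.60 · log₁₀(0.3021)
= 61.60 · (-0.5199) = -32.02 mV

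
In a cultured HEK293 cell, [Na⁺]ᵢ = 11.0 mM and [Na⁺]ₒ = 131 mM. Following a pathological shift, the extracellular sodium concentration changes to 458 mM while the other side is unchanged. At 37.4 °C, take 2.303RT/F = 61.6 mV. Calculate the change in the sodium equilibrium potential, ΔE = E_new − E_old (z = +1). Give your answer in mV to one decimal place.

33.5 mV

E_old = (61.6/1)·log₁₀(131/11.0) = 66.27 mV
E_new = (61.6/1)·log₁₀(458/11.0) = 99.76 mV
ΔE = 99.76 − (66.27) = 33.49 mV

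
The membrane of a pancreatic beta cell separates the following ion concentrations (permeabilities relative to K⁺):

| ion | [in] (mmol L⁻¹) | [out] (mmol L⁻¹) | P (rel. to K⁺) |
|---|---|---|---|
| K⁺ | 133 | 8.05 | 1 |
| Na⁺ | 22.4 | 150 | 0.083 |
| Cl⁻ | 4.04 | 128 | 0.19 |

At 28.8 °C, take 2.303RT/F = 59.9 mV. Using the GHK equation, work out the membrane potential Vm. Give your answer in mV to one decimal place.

-52.4 mV

Vm = 59.9 · log₁₀[(Σ P·[cation]ₒ + Σ P·[anion]ᵢ) / (Σ P·[cation]ᵢ + Σ P·[anion]ₒ)]
Numerator = 1×8.05 + 0.083×150 + 0.19×4.04 = 21.27
Denominator = 1×133 + 0.083×22.4 + 0.19×128 = 159.2
Vm = 59.9 · log₁₀(0.13361) = 59.9 × (-0.8742) = -52.36 mV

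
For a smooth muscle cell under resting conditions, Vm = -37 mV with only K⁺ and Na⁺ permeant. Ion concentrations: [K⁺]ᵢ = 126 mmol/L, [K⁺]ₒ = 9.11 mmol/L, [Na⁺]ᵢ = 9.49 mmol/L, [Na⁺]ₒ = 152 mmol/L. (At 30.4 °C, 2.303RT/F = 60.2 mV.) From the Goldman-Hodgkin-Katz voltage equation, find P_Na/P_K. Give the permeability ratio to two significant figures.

Let α = P_Na/P_K. GHK: Vm = 60.2·log₁₀[(Kₒ + α·Naₒ)/(Kᵢ + α·Naᵢ)].
10^(Vm/60.2) = 10^(-37.0/60.2) = 0.24287
So 0.24287·(Kᵢ + α·Naᵢ) = Kₒ + α·Naₒ → α = (0.24287·126.0 − 9.11) / (152.0 − 0.24287·9.49)
α = (30.6 − 9.11) / (152.0 − 2.305) = 21.49/149.7 = 0.1436

0.14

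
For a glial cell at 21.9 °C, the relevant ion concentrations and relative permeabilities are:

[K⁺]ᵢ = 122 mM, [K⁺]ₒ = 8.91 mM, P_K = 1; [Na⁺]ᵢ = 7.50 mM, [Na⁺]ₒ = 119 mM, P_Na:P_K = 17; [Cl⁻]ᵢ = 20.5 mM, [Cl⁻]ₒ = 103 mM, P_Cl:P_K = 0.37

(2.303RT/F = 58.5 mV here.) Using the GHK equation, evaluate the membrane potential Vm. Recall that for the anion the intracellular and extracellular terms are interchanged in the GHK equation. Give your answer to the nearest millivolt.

50 mV

Vm = 58.5 · log₁₀[(Σ P·[cation]ₒ + Σ P·[anion]ᵢ) / (Σ P·[cation]ᵢ + Σ P·[anion]ₒ)]
Numerator = 1×8.91 + 17×119 + 0.37×20.5 = 2039
Denominator = 1×122 + 17×7.50 + 0.37×103 = 287.6
Vm = 58.5 · log₁₀(7.0912) = 58.5 × (0.8507) = 49.77 mV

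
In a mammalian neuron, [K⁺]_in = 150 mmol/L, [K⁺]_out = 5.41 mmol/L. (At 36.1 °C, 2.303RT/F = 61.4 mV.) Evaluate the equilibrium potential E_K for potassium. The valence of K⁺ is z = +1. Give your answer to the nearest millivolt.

-89 mV

E = (61.4/z) · log₁₀([K⁺]_out/[K⁺]_in) with z = +1.
= (61.4/1) · log₁₀(5.41/150) = 61.40 · log₁₀(0.03607)
= 61.40 · (-1.4429) = -88.59 mV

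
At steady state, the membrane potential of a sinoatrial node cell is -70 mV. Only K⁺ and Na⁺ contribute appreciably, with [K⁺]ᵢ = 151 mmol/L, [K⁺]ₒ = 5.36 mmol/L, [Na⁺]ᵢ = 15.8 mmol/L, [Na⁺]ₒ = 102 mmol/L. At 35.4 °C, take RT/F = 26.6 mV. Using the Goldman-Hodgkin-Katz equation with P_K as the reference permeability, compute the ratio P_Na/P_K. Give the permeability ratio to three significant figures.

0.0546

Let α = P_Na/P_K. GHK: Vm = 26.6·ln[(Kₒ + α·Naₒ)/(Kᵢ + α·Naᵢ)].
e^(Vm/26.6) = e^(-70.0/26.6) = 0.071965
So 0.071965·(Kᵢ + α·Naᵢ) = Kₒ + α·Naₒ → α = (0.071965·151.0 − 5.36) / (102.0 − 0.071965·15.8)
α = (10.87 − 5.36) / (102.0 − 1.137) = 5.507/100.9 = 0.0546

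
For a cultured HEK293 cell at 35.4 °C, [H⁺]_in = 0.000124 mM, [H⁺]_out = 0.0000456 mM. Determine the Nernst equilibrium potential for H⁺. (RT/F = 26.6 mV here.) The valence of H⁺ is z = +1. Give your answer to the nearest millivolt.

E = (26.6/z) · ln([H⁺]_out/[H⁺]_in) with z = +1.
= (26.6/1) · ln(0.0000456/0.000124) = 26.60 · ln(0.3677)
= 26.60 · (-1.0004) = -26.61 mV

-27 mV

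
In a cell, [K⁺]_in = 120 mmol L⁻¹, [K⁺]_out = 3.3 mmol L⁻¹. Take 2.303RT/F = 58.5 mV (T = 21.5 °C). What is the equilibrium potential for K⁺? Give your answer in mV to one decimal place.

-91.3 mV

E = (58.5/z) · log₁₀([K⁺]_out/[K⁺]_in) with z = +1.
= (58.5/1) · log₁₀(3.3/120) = 58.50 · log₁₀(0.0275)
= 58.50 · (-1.5607) = -91.30 mV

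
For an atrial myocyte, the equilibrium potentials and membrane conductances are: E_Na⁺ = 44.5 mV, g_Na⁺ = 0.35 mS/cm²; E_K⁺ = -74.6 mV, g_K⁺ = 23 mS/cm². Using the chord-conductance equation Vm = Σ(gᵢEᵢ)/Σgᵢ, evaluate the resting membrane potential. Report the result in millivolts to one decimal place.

-72.8 mV

Σ gᵢEᵢ = 0.35·(44.5) + 23·(-74.6) = -1700.22
Σ gᵢ = 0.35 + 23 = 23.35
Vm = -1700.22 / 23.35 = -72.81 mV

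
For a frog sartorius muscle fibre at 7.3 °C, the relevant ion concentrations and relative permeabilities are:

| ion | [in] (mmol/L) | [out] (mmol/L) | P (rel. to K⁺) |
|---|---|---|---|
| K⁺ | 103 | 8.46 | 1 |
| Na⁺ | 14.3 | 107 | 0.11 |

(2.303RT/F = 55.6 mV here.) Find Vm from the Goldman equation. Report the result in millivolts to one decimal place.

Vm = 55.6 · log₁₀[(Σ P·[cation]ₒ + Σ P·[anion]ᵢ) / (Σ P·[cation]ᵢ + Σ P·[anion]ₒ)]
Numerator = 1×8.46 + 0.11×107 = 20.23
Denominator = 1×103 + 0.11×14.3 = 104.6
Vm = 55.6 · log₁₀(0.19345) = 55.6 × (-0.7134) = -39.67 mV

-39.7 mV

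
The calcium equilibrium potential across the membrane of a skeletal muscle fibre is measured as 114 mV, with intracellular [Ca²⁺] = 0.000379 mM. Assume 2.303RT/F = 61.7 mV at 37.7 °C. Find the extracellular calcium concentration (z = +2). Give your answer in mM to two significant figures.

1.9 mM

Nernst: E = (61.7/2) · log₁₀([out]/[in]), so log₁₀([out]/[in]) = 114.0 × 2 / 61.7 = 3.6953.
[out]/[in] = 10^(3.6953) = 4958.
[out] = 4958 × 0.000379 = 1.879 mM.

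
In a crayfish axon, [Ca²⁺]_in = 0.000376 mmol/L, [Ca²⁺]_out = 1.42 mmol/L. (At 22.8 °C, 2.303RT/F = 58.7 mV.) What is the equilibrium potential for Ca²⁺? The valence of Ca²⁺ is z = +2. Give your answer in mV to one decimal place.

E = (58.7/z) · log₁₀([Ca²⁺]_out/[Ca²⁺]_in) with z = +2.
= (58.7/2) · log₁₀(1.42/0.000376) = 29.35 · log₁₀(3777)
= 29.35 · (3.5771) = 104.99 mV

105.0 mV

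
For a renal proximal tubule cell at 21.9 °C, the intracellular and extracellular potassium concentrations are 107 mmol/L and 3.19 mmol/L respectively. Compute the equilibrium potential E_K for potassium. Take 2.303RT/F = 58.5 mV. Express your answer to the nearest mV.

-89 mV

E = (58.5/z) · log₁₀([K⁺]_out/[K⁺]_in) with z = +1.
= (58.5/1) · log₁₀(3.19/107) = 58.50 · log₁₀(0.02981)
= 58.50 · (-1.5256) = -89.25 mV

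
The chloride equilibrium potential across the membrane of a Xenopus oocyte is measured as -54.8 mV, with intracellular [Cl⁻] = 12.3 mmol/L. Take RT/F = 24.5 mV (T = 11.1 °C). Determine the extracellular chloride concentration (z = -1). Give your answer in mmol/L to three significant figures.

115 mmol/L

Nernst: E = (24.5/-1) · ln([out]/[in]), so ln([out]/[in]) = -54.8 × -1 / 24.5 = 2.2367.
[out]/[in] = e^(2.2367) = 9.363.
[out] = 9.363 × 12.3 = 115.2 mmol/L.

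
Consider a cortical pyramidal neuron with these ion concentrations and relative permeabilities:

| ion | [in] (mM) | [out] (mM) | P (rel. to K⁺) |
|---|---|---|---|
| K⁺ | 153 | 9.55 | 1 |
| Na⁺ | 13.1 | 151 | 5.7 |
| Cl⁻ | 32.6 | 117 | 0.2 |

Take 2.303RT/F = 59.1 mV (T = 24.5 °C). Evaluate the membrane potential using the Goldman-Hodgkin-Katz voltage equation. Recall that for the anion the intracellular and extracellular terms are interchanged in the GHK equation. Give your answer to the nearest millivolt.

32 mV

Vm = 59.1 · log₁₀[(Σ P·[cation]ₒ + Σ P·[anion]ᵢ) / (Σ P·[cation]ᵢ + Σ P·[anion]ₒ)]
Numerator = 1×9.55 + 5.7×151 + 0.2×32.6 = 876.8
Denominator = 1×153 + 5.7×13.1 + 0.2×117 = 251.1
Vm = 59.1 · log₁₀(3.4921) = 59.1 × (0.5431) = 32.10 mV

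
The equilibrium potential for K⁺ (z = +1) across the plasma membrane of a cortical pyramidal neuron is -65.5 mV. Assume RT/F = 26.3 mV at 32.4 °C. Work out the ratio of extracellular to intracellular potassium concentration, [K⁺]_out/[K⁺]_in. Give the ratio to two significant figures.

0.083

ln([out]/[in]) = E·z/(26.3) = -65.5 × 1 / 26.3 = -2.4905
[out]/[in] = e^(-2.4905) = 0.08287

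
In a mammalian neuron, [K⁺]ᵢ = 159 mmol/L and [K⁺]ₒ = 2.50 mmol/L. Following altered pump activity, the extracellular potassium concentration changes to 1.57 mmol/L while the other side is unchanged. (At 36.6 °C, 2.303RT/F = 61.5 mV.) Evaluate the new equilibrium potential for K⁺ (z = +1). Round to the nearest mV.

-123 mV

After the shift: [K⁺]_out = 1.57, [K⁺]_in = 159 mmol/L.
E_new = (61.5/1)·log₁₀(1.57/159) = 61.50 · (-2.0055) = -123.34 mV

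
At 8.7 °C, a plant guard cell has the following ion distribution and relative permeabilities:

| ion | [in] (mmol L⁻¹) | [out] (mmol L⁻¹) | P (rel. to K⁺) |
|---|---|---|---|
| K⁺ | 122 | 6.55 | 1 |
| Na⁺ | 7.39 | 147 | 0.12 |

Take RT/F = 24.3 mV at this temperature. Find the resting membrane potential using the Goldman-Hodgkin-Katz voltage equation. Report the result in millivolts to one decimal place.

Vm = 24.3 · ln[(Σ P·[cation]ₒ + Σ P·[anion]ᵢ) / (Σ P·[cation]ᵢ + Σ P·[anion]ₒ)]
Numerator = 1×6.55 + 0.12×147 = 24.19
Denominator = 1×122 + 0.12×7.39 = 122.9
Vm = 24.3 · ln(0.19685) = 24.3 × (-1.6253) = -39.50 mV

-39.5 mV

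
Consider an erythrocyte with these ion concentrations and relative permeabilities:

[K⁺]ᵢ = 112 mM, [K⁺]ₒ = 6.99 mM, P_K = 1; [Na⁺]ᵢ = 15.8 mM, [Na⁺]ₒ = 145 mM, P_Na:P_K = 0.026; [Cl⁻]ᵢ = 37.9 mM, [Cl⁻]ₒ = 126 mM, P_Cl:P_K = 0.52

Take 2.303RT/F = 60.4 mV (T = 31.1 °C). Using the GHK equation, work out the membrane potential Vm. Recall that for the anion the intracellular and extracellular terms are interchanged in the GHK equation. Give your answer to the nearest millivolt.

Vm = 60.4 · log₁₀[(Σ P·[cation]ₒ + Σ P·[anion]ᵢ) / (Σ P·[cation]ᵢ + Σ P·[anion]ₒ)]
Numerator = 1×6.99 + 0.026×145 + 0.52×37.9 = 30.47
Denominator = 1×112 + 0.026×15.8 + 0.52×126 = 177.9
Vm = 60.4 · log₁₀(0.17124) = 60.4 × (-0.7664) = -46.29 mV

-46 mV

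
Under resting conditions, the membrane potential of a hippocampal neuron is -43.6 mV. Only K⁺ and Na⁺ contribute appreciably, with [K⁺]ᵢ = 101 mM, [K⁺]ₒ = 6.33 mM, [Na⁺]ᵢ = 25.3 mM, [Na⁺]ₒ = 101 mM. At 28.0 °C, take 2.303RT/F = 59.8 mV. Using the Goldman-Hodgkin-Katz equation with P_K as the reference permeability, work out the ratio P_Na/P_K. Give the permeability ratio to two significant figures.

0.13

Let α = P_Na/P_K. GHK: Vm = 59.8·log₁₀[(Kₒ + α·Naₒ)/(Kᵢ + α·Naᵢ)].
10^(Vm/59.8) = 10^(-43.6/59.8) = 0.1866
So 0.1866·(Kᵢ + α·Naᵢ) = Kₒ + α·Naₒ → α = (0.1866·101.0 − 6.33) / (101.0 − 0.1866·25.3)
α = (18.85 − 6.33) / (101.0 − 4.721) = 12.52/96.28 = 0.13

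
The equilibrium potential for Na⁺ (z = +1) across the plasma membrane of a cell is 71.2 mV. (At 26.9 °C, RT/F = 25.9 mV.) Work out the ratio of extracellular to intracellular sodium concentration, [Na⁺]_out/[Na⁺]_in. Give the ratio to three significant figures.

15.6

ln([out]/[in]) = E·z/(25.9) = 71.2 × 1 / 25.9 = 2.7490
[out]/[in] = e^(2.7490) = 15.63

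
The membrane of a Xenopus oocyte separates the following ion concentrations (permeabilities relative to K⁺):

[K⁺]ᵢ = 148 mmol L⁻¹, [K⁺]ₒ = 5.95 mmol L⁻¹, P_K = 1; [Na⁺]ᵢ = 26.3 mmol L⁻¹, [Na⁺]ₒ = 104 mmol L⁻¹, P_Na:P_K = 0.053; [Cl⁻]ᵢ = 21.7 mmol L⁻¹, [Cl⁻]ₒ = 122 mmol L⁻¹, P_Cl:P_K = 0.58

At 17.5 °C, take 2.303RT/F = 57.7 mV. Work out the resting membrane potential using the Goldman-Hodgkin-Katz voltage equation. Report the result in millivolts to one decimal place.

Vm = 57.7 · log₁₀[(Σ P·[cation]ₒ + Σ P·[anion]ᵢ) / (Σ P·[cation]ᵢ + Σ P·[anion]ₒ)]
Numerator = 1×5.95 + 0.053×104 + 0.58×21.7 = 24.05
Denominator = 1×148 + 0.053×26.3 + 0.58×122 = 220.2
Vm = 57.7 · log₁₀(0.10923) = 57.7 × (-0.9616) = -55.49 mV

-55.5 mV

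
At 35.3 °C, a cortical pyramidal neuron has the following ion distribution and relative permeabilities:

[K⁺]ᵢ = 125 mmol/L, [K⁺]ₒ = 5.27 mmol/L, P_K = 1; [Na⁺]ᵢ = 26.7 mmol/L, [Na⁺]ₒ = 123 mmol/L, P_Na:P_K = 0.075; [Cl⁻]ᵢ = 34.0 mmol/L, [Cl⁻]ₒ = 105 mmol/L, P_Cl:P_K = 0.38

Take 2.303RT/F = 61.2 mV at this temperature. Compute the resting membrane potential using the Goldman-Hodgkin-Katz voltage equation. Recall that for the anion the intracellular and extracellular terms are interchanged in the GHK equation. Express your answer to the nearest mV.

Vm = 61.2 · log₁₀[(Σ P·[cation]ₒ + Σ P·[anion]ᵢ) / (Σ P·[cation]ᵢ + Σ P·[anion]ₒ)]
Numerator = 1×5.27 + 0.075×123 + 0.38×34.0 = 27.41
Denominator = 1×125 + 0.075×26.7 + 0.38×105 = 166.9
Vm = 61.2 · log₁₀(0.16426) = 61.2 × (-0.7845) = -48.01 mV

-48 mV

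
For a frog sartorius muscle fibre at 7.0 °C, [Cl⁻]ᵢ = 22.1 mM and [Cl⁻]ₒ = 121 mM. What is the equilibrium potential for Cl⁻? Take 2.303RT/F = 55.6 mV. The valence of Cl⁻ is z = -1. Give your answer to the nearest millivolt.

E = (55.6/z) · log₁₀([Cl⁻]_out/[Cl⁻]_in) with z = -1.
For an anion, dividing by z = -1 reverses the sign.
= (55.6/-1) · log₁₀(121/22.1) = -55.60 · log₁₀(5.475)
= -55.60 · (0.7384) = -41.05 mV

-41 mV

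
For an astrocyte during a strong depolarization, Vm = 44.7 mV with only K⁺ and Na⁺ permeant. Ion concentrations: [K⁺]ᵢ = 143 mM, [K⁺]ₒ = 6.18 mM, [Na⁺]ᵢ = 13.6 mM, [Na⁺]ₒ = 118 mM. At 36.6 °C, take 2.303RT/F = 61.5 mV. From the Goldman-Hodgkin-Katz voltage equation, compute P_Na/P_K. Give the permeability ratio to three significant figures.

Let α = P_Na/P_K. GHK: Vm = 61.5·log₁₀[(Kₒ + α·Naₒ)/(Kᵢ + α·Naᵢ)].
10^(Vm/61.5) = 10^(44.7/61.5) = 5.3313
So 5.3313·(Kᵢ + α·Naᵢ) = Kₒ + α·Naₒ → α = (5.3313·143.0 − 6.18) / (118.0 − 5.3313·13.6)
α = (762.4 − 6.18) / (118.0 − 72.51) = 756.2/45.49 = 16.62

16.6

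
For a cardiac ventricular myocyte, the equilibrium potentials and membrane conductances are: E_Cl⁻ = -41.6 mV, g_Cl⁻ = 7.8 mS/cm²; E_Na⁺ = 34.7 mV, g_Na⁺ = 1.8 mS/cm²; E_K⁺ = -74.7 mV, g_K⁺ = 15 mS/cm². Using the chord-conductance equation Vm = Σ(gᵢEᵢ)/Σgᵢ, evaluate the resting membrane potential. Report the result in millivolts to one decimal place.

Σ gᵢEᵢ = 7.8·(-41.6) + 1.8·(34.7) + 15·(-74.7) = -1382.52
Σ gᵢ = 7.8 + 1.8 + 15 = 24.6
Vm = -1382.52 / 24.6 = -56.20 mV

-56.2 mV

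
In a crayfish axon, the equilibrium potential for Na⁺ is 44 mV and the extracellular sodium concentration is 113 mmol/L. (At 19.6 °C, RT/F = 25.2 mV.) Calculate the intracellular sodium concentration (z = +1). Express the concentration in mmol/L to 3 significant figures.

19.7 mmol/L

Nernst: E = (25.2/1) · ln([out]/[in]), so ln([out]/[in]) = 44.0 × 1 / 25.2 = 1.7460.
[out]/[in] = e^(1.7460) = 5.732.
[in] = 113 / 5.732 = 19.71 mmol/L.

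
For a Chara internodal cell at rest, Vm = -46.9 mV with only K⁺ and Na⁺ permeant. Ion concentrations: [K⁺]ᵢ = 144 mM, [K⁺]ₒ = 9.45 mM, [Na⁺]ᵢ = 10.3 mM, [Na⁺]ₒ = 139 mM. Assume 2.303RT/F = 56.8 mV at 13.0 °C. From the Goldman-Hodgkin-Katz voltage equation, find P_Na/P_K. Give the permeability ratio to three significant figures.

Let α = P_Na/P_K. GHK: Vm = 56.8·log₁₀[(Kₒ + α·Naₒ)/(Kᵢ + α·Naᵢ)].
10^(Vm/56.8) = 10^(-46.9/56.8) = 0.14938
So 0.14938·(Kᵢ + α·Naᵢ) = Kₒ + α·Naₒ → α = (0.14938·144.0 − 9.45) / (139.0 − 0.14938·10.3)
α = (21.51 − 9.45) / (139.0 − 1.539) = 12.06/137.5 = 0.08774

0.0877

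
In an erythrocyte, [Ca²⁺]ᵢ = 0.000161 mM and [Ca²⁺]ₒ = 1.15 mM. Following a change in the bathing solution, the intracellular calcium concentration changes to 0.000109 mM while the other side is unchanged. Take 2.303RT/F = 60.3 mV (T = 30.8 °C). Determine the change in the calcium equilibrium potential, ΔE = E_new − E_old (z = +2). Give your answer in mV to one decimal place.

E_old = (60.3/2)·log₁₀(1.15/0.000161) = 116.19 mV
E_new = (60.3/2)·log₁₀(1.15/0.000109) = 121.30 mV
ΔE = 121.30 − (116.19) = 5.11 mV

5.1 mV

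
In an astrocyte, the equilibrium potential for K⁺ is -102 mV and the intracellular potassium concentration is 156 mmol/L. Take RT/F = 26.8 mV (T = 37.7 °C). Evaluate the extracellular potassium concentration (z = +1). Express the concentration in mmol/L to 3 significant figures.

Nernst: E = (26.8/1) · ln([out]/[in]), so ln([out]/[in]) = -102.0 × 1 / 26.8 = -3.8060.
[out]/[in] = e^(-3.8060) = 0.02224.
[out] = 0.02224 × 156 = 3.469 mmol/L.

3.47 mmol/L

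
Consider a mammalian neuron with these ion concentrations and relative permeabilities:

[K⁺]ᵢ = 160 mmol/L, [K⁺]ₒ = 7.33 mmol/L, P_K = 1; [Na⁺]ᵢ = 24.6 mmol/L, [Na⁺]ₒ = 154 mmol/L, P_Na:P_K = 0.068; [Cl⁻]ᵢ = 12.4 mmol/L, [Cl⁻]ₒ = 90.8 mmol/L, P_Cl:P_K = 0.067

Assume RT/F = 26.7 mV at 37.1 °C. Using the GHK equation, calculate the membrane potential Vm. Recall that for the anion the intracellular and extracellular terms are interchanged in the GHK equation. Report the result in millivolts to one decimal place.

Vm = 26.7 · ln[(Σ P·[cation]ₒ + Σ P·[anion]ᵢ) / (Σ P·[cation]ᵢ + Σ P·[anion]ₒ)]
Numerator = 1×7.33 + 0.068×154 + 0.067×12.4 = 18.63
Denominator = 1×160 + 0.068×24.6 + 0.067×90.8 = 167.8
Vm = 26.7 · ln(0.11107) = 26.7 × (-2.1976) = -58.68 mV

-58.7 mV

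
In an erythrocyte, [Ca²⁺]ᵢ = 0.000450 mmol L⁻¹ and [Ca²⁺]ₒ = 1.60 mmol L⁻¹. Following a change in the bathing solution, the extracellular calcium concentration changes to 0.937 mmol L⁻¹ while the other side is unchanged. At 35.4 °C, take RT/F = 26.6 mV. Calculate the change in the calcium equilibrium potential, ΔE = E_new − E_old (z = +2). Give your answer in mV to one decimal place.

-7.1 mV

E_old = (26.6/2)·ln(1.60/0.000450) = 108.74 mV
E_new = (26.6/2)·ln(0.937/0.000450) = 101.63 mV
ΔE = 101.63 − (108.74) = -7.12 mV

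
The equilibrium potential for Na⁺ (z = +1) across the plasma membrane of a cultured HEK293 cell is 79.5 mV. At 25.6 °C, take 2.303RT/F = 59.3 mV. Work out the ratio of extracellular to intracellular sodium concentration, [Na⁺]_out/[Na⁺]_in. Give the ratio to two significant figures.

log₁₀([out]/[in]) = E·z/(59.3) = 79.5 × 1 / 59.3 = 1.3406
[out]/[in] = 10^(1.3406) = 21.91

22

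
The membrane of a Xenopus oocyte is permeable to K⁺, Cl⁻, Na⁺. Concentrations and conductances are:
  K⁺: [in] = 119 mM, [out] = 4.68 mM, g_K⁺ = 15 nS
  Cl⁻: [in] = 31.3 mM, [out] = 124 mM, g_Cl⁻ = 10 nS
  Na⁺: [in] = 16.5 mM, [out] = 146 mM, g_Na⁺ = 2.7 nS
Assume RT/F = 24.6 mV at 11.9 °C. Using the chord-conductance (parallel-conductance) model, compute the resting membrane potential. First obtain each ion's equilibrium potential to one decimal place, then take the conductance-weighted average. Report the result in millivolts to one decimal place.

E_K⁺ = (24.6/1)·ln(4.68/119) = -79.6 mV
E_Cl⁻ = (24.6/-1)·ln(124/31.3) = -33.9 mV
E_Na⁺ = (24.6/1)·ln(146/16.5) = 53.6 mV
Vm = (Σ gᵢEᵢ)/(Σ gᵢ) = (15·-79.6 + 10·-33.9 + 2.7·53.6) / (15 + 10 + 2.7)
= -1388.28 / 27.7 = -50.12 mV

-50.1 mV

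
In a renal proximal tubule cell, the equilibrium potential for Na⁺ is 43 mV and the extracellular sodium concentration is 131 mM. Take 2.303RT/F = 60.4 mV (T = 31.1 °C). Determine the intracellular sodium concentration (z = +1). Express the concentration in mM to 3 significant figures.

Nernst: E = (60.4/1) · log₁₀([out]/[in]), so log₁₀([out]/[in]) = 43.0 × 1 / 60.4 = 0.7119.
[out]/[in] = 10^(0.7119) = 5.151.
[in] = 131 / 5.151 = 25.43 mM.

25.4 mM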